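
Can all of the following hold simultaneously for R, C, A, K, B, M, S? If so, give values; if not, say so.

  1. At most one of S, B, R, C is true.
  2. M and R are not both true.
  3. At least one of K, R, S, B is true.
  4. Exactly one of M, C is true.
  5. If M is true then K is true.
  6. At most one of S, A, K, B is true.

R = False, C = True, A = False, K = True, B = False, M = False, S = False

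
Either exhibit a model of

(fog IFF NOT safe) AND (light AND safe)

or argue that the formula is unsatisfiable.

safe = True; fog = False; light = True

  fog IFF NOT safe = True
    NOT safe = False
  light AND safe = True
Both conjuncts True, so the formula holds.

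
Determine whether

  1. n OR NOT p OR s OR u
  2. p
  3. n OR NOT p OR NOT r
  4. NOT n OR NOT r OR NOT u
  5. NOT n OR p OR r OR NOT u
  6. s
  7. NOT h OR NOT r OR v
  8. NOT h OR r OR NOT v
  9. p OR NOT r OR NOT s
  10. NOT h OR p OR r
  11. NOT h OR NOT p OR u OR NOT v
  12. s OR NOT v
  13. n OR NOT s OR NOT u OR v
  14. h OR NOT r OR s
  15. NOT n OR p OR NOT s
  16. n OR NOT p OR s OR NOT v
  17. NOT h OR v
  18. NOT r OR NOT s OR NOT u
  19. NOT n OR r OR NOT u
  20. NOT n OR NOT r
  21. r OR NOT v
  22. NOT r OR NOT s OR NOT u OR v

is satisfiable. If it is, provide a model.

r = False, p = True, h = False, s = True, v = False, u = False, n = True

Unit clause (p) forces p = True.
Unit clause (s) forces s = True.
Try r = True:
  (n OR NOT p OR NOT r) forces n = True.
  clause (NOT n OR NOT r) is falsified — backtrack.
So r = False.
  then (r OR NOT v) forces v = False.
  then (NOT h OR v) forces h = False.
Set u = False.
Set n = True.
All clauses satisfied.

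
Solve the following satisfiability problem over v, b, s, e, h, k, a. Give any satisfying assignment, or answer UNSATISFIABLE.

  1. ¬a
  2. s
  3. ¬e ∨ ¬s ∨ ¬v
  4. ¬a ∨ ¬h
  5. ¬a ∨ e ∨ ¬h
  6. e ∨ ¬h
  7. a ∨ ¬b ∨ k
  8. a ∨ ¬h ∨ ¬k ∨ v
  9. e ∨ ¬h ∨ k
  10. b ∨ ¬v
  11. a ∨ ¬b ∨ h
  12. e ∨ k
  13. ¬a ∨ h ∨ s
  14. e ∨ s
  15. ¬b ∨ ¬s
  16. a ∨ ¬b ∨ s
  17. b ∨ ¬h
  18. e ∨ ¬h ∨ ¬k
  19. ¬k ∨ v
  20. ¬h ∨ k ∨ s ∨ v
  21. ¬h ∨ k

Unit clause (¬a) forces a = False.
Unit clause (s) forces s = True.
In (¬b ∨ ¬s) only ¬b is left, so b = False.
In (b ∨ ¬h) only ¬h is left, so h = False.
In (b ∨ ¬v) only ¬v is left, so v = False.
In (¬k ∨ v) only ¬k is left, so k = False.
In (e ∨ k) only e is left, so e = True.
All clauses satisfied.

v=F, b=F, s=T, e=T, h=F, k=F, a=F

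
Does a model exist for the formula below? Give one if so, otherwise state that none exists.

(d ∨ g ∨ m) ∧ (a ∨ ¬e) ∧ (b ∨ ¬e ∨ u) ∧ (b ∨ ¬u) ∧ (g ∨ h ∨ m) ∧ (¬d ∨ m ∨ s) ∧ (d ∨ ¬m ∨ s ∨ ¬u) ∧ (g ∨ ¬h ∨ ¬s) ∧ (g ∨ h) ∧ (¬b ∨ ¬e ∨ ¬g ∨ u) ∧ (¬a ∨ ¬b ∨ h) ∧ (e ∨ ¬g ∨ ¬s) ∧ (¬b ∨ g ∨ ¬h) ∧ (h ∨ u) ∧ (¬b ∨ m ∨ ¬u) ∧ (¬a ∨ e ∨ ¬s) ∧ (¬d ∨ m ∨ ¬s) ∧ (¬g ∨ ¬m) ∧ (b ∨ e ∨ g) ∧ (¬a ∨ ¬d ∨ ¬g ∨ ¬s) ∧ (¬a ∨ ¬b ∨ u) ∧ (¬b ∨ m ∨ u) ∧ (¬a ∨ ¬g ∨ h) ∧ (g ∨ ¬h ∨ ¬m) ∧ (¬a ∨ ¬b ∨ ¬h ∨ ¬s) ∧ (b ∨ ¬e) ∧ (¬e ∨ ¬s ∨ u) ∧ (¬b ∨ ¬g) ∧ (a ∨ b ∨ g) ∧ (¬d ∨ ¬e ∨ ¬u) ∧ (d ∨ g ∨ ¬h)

s=F; e=F; g=T; d=F; m=F; h=T; b=F; a=T; u=F

Set s = False.
Set e = False.
Try g = False:
  (g ∨ h) forces h = True.
  (¬b ∨ g ∨ ¬h) forces b = False.
  clause (b ∨ e ∨ g) is falsified — backtrack.
So g = True.
  then (¬g ∨ ¬m) forces m = False.
  then (¬b ∨ ¬g) forces b = False.
  then (b ∨ ¬u) forces u = False.
  then (¬d ∨ m ∨ s) forces d = False.
  then (h ∨ u) forces h = True.
Set a = True.
All clauses satisfied.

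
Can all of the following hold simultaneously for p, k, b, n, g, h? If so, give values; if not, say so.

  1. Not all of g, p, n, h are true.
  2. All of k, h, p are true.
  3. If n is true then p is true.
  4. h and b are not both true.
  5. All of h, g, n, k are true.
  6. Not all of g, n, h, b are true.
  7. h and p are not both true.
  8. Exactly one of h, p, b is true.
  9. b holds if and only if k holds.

Unsatisfiable

Case p = True:
  (2) forces k = True.
  (2) forces h = True.
  Constraint (7) is violated (h=T, p=T) — contradiction.
Case p = False:
  Constraint (2) is violated (p=F) — contradiction.
Both cases fail — unsatisfiable.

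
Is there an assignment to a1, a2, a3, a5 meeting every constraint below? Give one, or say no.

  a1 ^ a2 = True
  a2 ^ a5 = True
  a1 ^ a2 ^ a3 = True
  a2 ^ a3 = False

a1 = True; a2 = False; a3 = False; a5 = True

a1 ^ a2 = T ^ F = True ✓
a2 ^ a5 = F ^ T = True ✓
a1 ^ a2 ^ a3 = T ^ F ^ F = True ✓
a2 ^ a3 = F ^ F = False ✓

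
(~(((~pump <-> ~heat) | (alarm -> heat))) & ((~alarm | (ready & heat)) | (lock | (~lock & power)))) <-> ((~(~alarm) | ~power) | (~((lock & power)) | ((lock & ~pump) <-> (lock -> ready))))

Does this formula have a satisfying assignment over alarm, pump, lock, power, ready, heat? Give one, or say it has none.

alarm = False; pump = False; lock = True; power = True; ready = False; heat = True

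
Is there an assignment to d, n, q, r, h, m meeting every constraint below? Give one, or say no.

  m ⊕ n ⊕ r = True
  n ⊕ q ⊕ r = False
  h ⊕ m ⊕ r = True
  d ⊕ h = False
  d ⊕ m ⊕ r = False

Unsatisfiable — no assignment works.

Adding constraints 3, 4, 5 mod 2: every variable appears an even number of times on the left, so the left side is 0.
But the right sides sum to 1 (mod 2). 0 ≠ 1 — the system is inconsistent.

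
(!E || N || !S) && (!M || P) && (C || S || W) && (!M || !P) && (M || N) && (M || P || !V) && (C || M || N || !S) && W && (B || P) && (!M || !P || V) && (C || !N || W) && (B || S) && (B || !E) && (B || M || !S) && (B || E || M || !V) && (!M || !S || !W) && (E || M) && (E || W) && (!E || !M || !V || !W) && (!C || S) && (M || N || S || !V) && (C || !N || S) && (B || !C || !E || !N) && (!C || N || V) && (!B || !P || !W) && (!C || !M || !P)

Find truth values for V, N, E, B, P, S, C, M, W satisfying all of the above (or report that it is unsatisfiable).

Unit clause (W) forces W = True.
Set V = False.
Try N = False:
  (M || N) forces M = True.
  (!M || P) forces P = True.
  clause (!M || !P) is falsified — backtrack.
So N = True.
Try E = False:
  (E || M) forces M = True.
  (!M || P) forces P = True.
  clause (!M || !P) is falsified — backtrack.
So E = True.
  then (B || !E) forces B = True.
  then (!B || !P || !W) forces P = False.
  then (!M || P) forces M = False.
Set S = True.
Set C = True.
All clauses satisfied.

V=F, N=T, E=T, B=T, P=F, S=T, C=T, M=F, W=T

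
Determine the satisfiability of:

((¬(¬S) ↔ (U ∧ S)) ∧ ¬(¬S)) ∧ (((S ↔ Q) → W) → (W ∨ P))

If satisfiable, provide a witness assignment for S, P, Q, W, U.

S: True, P: False, Q: True, W: True, U: True

  (¬(¬S) ↔ (U ∧ S)) ∧ ¬(¬S) = True
    ¬(¬S) ↔ (U ∧ S) = True
      ¬(¬S) = True
        ¬S = False
      U ∧ S = True
    ¬(¬S) = True
      ¬S = False
  ((S ↔ Q) → W) → (W ∨ P) = True
    (S ↔ Q) → W = True
      S ↔ Q = True
    W ∨ P = True
Both conjuncts True, so the formula holds.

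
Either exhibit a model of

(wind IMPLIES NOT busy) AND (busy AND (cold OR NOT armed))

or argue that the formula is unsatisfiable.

cold: True; wind: False; busy: True; armed: True

  wind IMPLIES NOT busy = True
    NOT busy = False
  busy AND (cold OR NOT armed) = True
    cold OR NOT armed = True
      NOT armed = False
Both conjuncts True, so the formula holds.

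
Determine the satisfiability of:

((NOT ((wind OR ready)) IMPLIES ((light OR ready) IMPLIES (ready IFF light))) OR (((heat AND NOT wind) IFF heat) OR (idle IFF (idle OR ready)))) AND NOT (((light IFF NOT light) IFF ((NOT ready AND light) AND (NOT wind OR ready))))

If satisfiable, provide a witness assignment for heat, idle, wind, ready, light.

heat = True; idle = False; wind = False; ready = False; light = True

  (NOT ((wind OR ready)) IMPLIES ((light OR ready) IMPLIES (ready IFF light))) OR (((heat AND NOT wind) IFF heat) OR (idle IFF (idle OR ready))) = True
    NOT ((wind OR ready)) IMPLIES ((light OR ready) IMPLIES (ready IFF light)) = False
      NOT ((wind OR ready)) = True
        wind OR ready = False
      (light OR ready) IMPLIES (ready IFF light) = False
        light OR ready = True
        ready IFF light = False
    ((heat AND NOT wind) IFF heat) OR (idle IFF (idle OR ready)) = True
      (heat AND NOT wind) IFF heat = True
        heat AND NOT wind = True
          NOT wind = True
      idle IFF (idle OR ready) = True
        idle OR ready = False
  NOT (((light IFF NOT light) IFF ((NOT ready AND light) AND (NOT wind OR ready)))) = True
    (light IFF NOT light) IFF ((NOT ready AND light) AND (NOT wind OR ready)) = False
      light IFF NOT light = False
        NOT light = False
      (NOT ready AND light) AND (NOT wind OR ready) = True
        NOT ready AND light = True
          NOT ready = True
        NOT wind OR ready = True
          NOT wind = True
Both conjuncts True, so the formula holds.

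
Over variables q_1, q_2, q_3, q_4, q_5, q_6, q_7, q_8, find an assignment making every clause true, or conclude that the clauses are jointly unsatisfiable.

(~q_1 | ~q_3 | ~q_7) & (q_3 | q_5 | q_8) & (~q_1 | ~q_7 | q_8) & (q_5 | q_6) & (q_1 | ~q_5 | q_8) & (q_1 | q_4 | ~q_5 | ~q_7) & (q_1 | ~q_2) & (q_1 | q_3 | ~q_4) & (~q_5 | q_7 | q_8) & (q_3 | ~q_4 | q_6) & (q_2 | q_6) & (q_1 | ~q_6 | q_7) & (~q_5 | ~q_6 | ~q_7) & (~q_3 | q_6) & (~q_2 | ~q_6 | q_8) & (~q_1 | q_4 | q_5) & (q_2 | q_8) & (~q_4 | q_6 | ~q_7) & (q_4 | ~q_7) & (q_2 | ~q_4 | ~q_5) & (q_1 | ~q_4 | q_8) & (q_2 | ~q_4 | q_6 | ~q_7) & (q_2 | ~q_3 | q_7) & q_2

q_1=T, q_2=T, q_3=T, q_4=F, q_5=T, q_6=T, q_7=F, q_8=T

Unit clause (q_2) forces q_2 = True.
In (q_1 | ~q_2) only q_1 is left, so q_1 = True.
Set q_3 = True.
  then (~q_1 | ~q_3 | ~q_7) forces q_7 = False.
  then (~q_3 | q_6) forces q_6 = True.
  then (~q_2 | ~q_6 | q_8) forces q_8 = True.
Set q_4 = False.
  then (~q_1 | q_4 | q_5) forces q_5 = True.
All clauses satisfied.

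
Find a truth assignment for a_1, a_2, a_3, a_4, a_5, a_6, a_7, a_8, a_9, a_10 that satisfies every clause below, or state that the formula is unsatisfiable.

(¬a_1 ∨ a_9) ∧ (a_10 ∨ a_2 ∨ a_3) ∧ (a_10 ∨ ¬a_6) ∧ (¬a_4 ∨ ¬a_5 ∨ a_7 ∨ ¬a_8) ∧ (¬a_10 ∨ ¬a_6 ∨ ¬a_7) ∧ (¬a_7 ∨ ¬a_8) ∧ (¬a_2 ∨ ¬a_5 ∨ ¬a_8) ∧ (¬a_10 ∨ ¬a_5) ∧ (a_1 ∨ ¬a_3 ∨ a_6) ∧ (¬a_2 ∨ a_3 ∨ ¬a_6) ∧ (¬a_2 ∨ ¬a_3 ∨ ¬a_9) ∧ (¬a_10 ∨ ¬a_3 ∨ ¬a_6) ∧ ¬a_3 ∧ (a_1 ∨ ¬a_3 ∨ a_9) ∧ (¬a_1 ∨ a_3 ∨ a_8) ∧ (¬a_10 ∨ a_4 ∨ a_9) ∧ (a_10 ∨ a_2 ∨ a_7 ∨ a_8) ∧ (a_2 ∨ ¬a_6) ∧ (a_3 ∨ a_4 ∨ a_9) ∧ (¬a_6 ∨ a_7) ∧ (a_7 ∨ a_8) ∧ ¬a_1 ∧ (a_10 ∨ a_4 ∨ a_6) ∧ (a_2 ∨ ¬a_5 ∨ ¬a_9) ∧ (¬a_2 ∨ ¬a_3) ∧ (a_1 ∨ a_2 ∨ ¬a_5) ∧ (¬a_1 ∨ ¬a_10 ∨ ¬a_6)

Unit clause (¬a_3) forces a_3 = False.
Unit clause (¬a_1) forces a_1 = False.
Set a_2 = True.
  then (¬a_2 ∨ a_3 ∨ ¬a_6) forces a_6 = False.
Set a_4 = True.
Set a_5 = False.
Set a_7 = False.
  then (a_7 ∨ a_8) forces a_8 = True.
Set a_9 = True.
Set a_10 = False.
All clauses satisfied.

a_1 = False, a_2 = True, a_3 = False, a_4 = True, a_5 = False, a_6 = False, a_7 = False, a_8 = True, a_9 = True, a_10 = False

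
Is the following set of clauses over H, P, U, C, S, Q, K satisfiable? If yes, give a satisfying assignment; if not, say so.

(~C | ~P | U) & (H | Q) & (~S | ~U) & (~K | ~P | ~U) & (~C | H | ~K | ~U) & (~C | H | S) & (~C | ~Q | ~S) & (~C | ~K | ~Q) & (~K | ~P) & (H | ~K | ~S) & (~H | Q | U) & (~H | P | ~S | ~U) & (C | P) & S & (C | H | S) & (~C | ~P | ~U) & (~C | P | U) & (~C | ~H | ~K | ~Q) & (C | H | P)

H = False, P = True, U = False, C = False, S = True, Q = True, K = False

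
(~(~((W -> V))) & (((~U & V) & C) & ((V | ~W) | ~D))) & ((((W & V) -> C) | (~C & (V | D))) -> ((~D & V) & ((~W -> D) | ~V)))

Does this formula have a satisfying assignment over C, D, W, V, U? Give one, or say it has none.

C=T, D=F, W=T, V=T, U=F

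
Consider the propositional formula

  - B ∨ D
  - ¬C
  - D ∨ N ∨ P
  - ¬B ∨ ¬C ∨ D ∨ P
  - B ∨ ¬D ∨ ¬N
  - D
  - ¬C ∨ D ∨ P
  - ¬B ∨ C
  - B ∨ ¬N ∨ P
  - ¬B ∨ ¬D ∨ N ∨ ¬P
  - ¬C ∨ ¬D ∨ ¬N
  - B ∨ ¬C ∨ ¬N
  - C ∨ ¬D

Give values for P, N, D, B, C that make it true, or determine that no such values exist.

Case D = True:
  (¬C) forces C = False.
  Clause (C ∨ ¬D) is falsified — contradiction.
Case D = False:
  Clause (D) is falsified — contradiction.
Both cases fail, so the formula is unsatisfiable.

Unsatisfiable — no assignment works.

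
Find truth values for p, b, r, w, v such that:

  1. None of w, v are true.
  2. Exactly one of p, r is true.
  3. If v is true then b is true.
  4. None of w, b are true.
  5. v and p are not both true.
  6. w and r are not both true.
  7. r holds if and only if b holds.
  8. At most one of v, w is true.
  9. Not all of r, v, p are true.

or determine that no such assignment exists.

p = True; b = False; r = False; w = False; v = False

  (1) {w, v}: 0 true — none ✓
  (2) {p, r}: 1 true — exactly one ✓
  (3) v=F ⇒ b: vacuous ✓
  (4) {w, b}: 0 true — none ✓
  (5) v=F, p=T — not both ✓
  (6) w=F, r=F — not both ✓
  (7) r=F, b=F — same ✓
  (8) {v, w}: 0 true — at most one ✓
  (9) {r, v, p}: 1/3 true — not all ✓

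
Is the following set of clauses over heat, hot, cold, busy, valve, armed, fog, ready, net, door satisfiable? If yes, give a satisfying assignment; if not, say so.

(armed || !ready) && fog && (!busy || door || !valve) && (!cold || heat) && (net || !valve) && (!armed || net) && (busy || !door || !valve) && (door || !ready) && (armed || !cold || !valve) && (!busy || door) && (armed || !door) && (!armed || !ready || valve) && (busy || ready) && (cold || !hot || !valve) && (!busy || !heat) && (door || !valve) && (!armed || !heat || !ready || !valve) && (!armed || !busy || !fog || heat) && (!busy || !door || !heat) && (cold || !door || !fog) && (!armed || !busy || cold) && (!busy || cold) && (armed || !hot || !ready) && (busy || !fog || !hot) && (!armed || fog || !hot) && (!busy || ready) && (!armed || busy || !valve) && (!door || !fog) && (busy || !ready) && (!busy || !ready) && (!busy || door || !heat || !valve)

The formula is unsatisfiable.

Case fog = True:
  (!door || !fog) forces door = False.
  (door || !ready) forces ready = False.
  (!busy || door) forces busy = False.
  Clause (busy || ready) is falsified — contradiction.
Case fog = False:
  Clause (fog) is falsified — contradiction.
Both cases fail, so the formula is unsatisfiable.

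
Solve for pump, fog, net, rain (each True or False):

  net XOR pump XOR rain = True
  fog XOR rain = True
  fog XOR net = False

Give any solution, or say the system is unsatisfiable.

pump = False, fog = True, net = True, rain = False

net XOR pump XOR rain = T XOR F XOR F = True ✓
fog XOR rain = T XOR F = True ✓
fog XOR net = T XOR T = False ✓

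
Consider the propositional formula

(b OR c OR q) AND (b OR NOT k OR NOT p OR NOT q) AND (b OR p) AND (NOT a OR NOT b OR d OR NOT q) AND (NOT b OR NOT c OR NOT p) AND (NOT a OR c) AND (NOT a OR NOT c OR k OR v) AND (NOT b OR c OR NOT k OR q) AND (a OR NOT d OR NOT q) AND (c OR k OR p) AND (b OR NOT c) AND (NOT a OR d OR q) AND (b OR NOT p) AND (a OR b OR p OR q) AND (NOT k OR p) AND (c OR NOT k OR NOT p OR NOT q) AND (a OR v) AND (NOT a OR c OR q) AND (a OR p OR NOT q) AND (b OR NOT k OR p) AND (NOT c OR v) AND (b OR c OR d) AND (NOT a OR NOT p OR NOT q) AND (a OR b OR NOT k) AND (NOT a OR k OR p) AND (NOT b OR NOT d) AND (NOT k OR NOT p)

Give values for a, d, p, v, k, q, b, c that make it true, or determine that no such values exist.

a=F; d=F; p=T; v=T; k=F; q=F; b=T; c=F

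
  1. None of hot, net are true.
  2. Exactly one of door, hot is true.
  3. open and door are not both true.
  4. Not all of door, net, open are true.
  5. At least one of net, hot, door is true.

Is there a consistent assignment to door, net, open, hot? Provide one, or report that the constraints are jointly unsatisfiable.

door = True; net = False; open = False; hot = False

  (1) {hot, net}: 0 true — none ✓
  (2) {door, hot}: 1 true — exactly one ✓
  (3) open=F, door=T — not both ✓
  (4) {door, net, open}: 1/3 true — not all ✓
  (5) {net, hot, door}: 1 true — at least one ✓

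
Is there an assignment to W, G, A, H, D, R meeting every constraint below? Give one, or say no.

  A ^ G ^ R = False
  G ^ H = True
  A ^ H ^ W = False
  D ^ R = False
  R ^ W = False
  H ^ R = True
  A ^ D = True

No satisfying assignment exists.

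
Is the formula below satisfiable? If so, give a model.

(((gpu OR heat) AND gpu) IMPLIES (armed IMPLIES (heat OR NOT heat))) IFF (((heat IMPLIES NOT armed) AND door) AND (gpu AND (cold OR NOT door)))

cold = True, armed = True, gpu = True, heat = False, door = True

  (((gpu OR heat) AND gpu) IMPLIES (armed IMPLIES (heat OR NOT heat))) IFF (((heat IMPLIES NOT armed) AND door) AND (gpu AND (cold OR NOT door))) = True
    ((gpu OR heat) AND gpu) IMPLIES (armed IMPLIES (heat OR NOT heat)) = True
      (gpu OR heat) AND gpu = True
        gpu OR heat = True
      armed IMPLIES (heat OR NOT heat) = True
        heat OR NOT heat = True
          NOT heat = True
    ((heat IMPLIES NOT armed) AND door) AND (gpu AND (cold OR NOT door)) = True
      (heat IMPLIES NOT armed) AND door = True
        heat IMPLIES NOT armed = True
          NOT armed = False
      gpu AND (cold OR NOT door) = True
        cold OR NOT door = True
          NOT door = False
The formula evaluates to True.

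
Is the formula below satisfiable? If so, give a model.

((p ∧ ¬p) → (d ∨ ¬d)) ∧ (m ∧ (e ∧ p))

m = True; d = True; e = True; p = True

  (p ∧ ¬p) → (d ∨ ¬d) = True
    p ∧ ¬p = False
      ¬p = False
    d ∨ ¬d = True
      ¬d = False
  m ∧ (e ∧ p) = True
    e ∧ p = True
Both conjuncts True, so the formula holds.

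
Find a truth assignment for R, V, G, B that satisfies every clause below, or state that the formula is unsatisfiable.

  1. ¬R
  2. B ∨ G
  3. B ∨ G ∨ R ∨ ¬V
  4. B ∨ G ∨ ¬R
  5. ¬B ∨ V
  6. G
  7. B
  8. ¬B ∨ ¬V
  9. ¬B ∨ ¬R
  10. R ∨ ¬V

Case B = True:
  (¬R) forces R = False.
  (¬B ∨ V) forces V = True.
  Clause (¬B ∨ ¬V) is falsified — contradiction.
Case B = False:
  Clause (B) is falsified — contradiction.
Both cases fail, so the formula is unsatisfiable.

UNSATISFIABLE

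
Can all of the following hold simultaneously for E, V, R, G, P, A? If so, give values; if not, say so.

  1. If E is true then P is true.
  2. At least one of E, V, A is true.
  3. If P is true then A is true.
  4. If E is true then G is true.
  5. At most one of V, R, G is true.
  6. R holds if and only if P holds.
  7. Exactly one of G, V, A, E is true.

E = False, V = True, R = False, G = False, P = False, A = False

  (1) E=F ⇒ P: vacuous ✓
  (2) {E, V, A}: 1 true — at least one ✓
  (3) P=F ⇒ A: vacuous ✓
  (4) E=F ⇒ G: vacuous ✓
  (5) {V, R, G}: 1 true — at most one ✓
  (6) R=F, P=F — same ✓
  (7) {G, V, A, E}: 1 true — exactly one ✓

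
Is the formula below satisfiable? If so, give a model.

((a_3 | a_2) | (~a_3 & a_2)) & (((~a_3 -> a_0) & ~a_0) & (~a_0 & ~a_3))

The formula is unsatisfiable.

Case a_3 = True: the conjunct ~a_3 is False.
Case a_3 = False: the formula simplifies to (a_2 | a_2) & ((a_0 & ~a_0) & ~a_0).
  a_0 = True: the conjunct ~a_0 is False.
  a_0 = False: the conjunct a_0 is False.
Both cases fail — unsatisfiable.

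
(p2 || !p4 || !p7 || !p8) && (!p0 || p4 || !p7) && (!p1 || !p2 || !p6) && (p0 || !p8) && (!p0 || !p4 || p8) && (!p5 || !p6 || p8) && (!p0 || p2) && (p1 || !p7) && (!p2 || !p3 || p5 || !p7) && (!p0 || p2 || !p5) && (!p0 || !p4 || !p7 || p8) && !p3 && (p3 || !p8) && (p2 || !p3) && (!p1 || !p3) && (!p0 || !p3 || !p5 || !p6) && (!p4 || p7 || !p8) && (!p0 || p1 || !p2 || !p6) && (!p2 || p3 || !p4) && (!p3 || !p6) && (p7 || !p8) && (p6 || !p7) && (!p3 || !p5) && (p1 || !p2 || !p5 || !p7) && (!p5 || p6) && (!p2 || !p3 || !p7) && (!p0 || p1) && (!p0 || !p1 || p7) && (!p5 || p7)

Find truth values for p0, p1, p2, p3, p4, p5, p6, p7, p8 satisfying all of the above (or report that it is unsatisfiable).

p0 = False, p1 = True, p2 = False, p3 = False, p4 = True, p5 = False, p6 = True, p7 = True, p8 = False

Unit clause (!p3) forces p3 = False.
In (p3 || !p8) only !p8 is left, so p8 = False.
Try p0 = True:
  (!p0 || !p4 || p8) forces p4 = False.
  (!p0 || p4 || !p7) forces p7 = False.
  (!p0 || p2) forces p2 = True.
  (!p0 || p1) forces p1 = True.
  clause (!p0 || !p1 || p7) is falsified — backtrack.
So p0 = False.
Set p1 = True.
Set p2 = False.
Set p4 = True.
Set p5 = False.
Set p6 = True.
Set p7 = True.
All clauses satisfied.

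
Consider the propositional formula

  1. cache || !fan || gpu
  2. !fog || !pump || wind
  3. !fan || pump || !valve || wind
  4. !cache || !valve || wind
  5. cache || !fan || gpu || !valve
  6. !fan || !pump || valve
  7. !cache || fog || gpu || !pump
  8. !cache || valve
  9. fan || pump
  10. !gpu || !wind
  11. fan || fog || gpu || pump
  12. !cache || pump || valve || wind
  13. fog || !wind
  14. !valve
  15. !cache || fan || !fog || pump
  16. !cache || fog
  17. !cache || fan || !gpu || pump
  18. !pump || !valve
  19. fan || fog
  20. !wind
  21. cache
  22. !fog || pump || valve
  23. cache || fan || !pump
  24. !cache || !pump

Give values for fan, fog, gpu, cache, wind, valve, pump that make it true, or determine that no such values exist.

Case cache = True:
  (!cache || valve) forces valve = True.
  Clause (!valve) is falsified — contradiction.
Case cache = False:
  Clause (cache) is falsified — contradiction.
Both cases fail, so the formula is unsatisfiable.

The formula is unsatisfiable.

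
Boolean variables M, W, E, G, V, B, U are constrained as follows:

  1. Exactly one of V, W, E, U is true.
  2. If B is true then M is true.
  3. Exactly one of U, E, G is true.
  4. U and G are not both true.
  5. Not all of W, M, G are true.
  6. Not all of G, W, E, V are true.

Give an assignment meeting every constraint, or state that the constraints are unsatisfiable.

M = False, W = False, E = False, G = False, V = False, B = False, U = True

  (1) {V, W, E, U}: 1 true — exactly one ✓
  (2) B=F ⇒ M: vacuous ✓
  (3) {U, E, G}: 1 true — exactly one ✓
  (4) U=T, G=F — not both ✓
  (5) {W, M, G}: 0/3 true — not all ✓
  (6) {G, W, E, V}: 0/4 true — not all ✓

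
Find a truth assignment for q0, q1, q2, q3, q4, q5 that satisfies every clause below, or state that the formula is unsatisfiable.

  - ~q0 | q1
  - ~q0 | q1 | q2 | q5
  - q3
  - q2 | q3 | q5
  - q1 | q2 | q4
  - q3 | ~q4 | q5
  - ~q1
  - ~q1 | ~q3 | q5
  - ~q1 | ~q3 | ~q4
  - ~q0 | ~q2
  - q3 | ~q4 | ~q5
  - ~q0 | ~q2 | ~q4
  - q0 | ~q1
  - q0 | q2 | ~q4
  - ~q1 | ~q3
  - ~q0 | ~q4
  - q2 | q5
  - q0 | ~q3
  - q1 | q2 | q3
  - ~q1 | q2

Case q0 = True:
  (~q0 | q1) forces q1 = True.
  Clause (~q1) is falsified — contradiction.
Case q0 = False:
  (q3) forces q3 = True.
  Clause (q0 | ~q3) is falsified — contradiction.
Both cases fail, so the formula is unsatisfiable.

Unsatisfiable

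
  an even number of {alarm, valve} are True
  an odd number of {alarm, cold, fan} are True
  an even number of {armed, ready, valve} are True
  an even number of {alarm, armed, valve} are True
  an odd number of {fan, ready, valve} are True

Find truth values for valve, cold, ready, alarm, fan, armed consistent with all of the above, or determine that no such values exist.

valve: False, cold: False, ready: False, alarm: False, fan: True, armed: False

{alarm, valve}: 0 true → even ✓
{alarm, cold, fan}: 1 true → odd ✓
{armed, ready, valve}: 0 true → even ✓
{alarm, armed, valve}: 0 true → even ✓
{fan, ready, valve}: 1 true → odd ✓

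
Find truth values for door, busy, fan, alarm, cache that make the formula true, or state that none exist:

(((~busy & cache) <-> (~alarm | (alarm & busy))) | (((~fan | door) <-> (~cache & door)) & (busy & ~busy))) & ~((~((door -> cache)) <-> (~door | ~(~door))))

door=F, busy=F, fan=F, alarm=T, cache=F

  ((~busy & cache) <-> (~alarm | (alarm & busy))) | (((~fan | door) <-> (~cache & door)) & (busy & ~busy)) = True
    (~busy & cache) <-> (~alarm | (alarm & busy)) = True
      ~busy & cache = False
        ~busy = True
      ~alarm | (alarm & busy) = False
        ~alarm = False
        alarm & busy = False
    ((~fan | door) <-> (~cache & door)) & (busy & ~busy) = False
      (~fan | door) <-> (~cache & door) = False
        ~fan | door = True
          ~fan = True
        ~cache & door = False
          ~cache = True
      busy & ~busy = False
        ~busy = True
  ~((~((door -> cache)) <-> (~door | ~(~door)))) = True
    ~((door -> cache)) <-> (~door | ~(~door)) = False
      ~((door -> cache)) = False
        door -> cache = True
      ~door | ~(~door) = True
        ~door = True
        ~(~door) = False
          ~door = True
Both conjuncts True, so the formula holds.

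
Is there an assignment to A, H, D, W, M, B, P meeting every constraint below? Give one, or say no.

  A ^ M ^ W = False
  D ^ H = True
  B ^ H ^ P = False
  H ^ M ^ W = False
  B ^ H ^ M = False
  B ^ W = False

A: True; H: True; D: False; W: True; M: False; B: True; P: False

A ^ M ^ W = T ^ F ^ T = False ✓
D ^ H = F ^ T = True ✓
B ^ H ^ P = T ^ T ^ F = False ✓
H ^ M ^ W = T ^ F ^ T = False ✓
B ^ H ^ M = T ^ T ^ F = False ✓
B ^ W = T ^ T = False ✓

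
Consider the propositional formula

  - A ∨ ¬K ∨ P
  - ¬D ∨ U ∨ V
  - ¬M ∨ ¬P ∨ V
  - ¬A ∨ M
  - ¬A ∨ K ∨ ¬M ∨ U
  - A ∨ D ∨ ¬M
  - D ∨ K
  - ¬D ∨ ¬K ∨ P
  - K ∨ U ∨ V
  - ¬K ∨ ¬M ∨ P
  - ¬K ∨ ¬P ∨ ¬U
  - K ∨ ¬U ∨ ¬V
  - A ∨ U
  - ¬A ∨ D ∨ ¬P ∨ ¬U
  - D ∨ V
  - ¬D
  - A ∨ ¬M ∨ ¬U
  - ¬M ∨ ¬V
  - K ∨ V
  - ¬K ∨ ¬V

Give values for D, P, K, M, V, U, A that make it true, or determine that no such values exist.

No satisfying assignment exists.

Case D = True:
  Clause (¬D) is falsified — contradiction.
Case D = False:
  (D ∨ K) forces K = True.
  (D ∨ V) forces V = True.
  Clause (¬K ∨ ¬V) is falsified — contradiction.
Both cases fail, so the formula is unsatisfiable.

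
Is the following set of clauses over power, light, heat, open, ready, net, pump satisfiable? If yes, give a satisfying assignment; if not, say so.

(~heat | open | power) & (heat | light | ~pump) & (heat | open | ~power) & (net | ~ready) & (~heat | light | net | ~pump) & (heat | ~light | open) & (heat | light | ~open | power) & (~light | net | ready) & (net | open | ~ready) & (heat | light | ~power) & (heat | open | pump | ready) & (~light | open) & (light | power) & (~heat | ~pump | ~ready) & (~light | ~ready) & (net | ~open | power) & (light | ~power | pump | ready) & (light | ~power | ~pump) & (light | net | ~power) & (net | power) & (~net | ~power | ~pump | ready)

Set power = False.
  then (light | power) forces light = True.
  then (~light | ~ready) forces ready = False.
  then (net | power) forces net = True.
  then (~light | open) forces open = True.
Set heat = False.
Set pump = True.
All clauses satisfied.

power=F, light=T, heat=F, open=T, ready=F, net=T, pump=T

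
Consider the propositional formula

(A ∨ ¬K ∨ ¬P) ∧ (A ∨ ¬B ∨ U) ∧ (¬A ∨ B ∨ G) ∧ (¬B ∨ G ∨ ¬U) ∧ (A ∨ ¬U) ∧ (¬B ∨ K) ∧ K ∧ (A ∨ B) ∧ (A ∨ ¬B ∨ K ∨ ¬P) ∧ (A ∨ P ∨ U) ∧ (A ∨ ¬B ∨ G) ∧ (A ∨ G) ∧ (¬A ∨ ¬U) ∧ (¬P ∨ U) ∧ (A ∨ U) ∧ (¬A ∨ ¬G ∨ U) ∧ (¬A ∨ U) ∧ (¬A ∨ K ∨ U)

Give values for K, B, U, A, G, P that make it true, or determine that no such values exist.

Case A = True:
  (K) forces K = True.
  (¬A ∨ ¬U) forces U = False.
  Clause (¬A ∨ U) is falsified — contradiction.
Case A = False:
  (A ∨ ¬U) forces U = False.
  Clause (A ∨ U) is falsified — contradiction.
Both cases fail, so the formula is unsatisfiable.

The formula is unsatisfiable.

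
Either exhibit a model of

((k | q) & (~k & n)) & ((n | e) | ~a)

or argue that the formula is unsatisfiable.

a=T, n=T, q=T, e=T, k=F

  (k | q) & (~k & n) = True
    k | q = True
    ~k & n = True
      ~k = True
  (n | e) | ~a = True
    n | e = True
    ~a = False
Both conjuncts True, so the formula holds.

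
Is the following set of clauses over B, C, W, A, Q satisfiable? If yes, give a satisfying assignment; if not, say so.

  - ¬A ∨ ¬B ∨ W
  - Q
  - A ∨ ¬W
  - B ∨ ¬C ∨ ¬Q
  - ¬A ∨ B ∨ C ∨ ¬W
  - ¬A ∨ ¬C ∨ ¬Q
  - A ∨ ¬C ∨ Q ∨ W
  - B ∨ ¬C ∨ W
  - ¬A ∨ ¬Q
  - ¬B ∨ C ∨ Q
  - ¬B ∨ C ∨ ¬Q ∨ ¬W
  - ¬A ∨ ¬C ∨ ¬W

B=T, C=F, W=F, A=F, Q=T

Unit clause (Q) forces Q = True.
In (¬A ∨ ¬Q) only ¬A is left, so A = False.
In (A ∨ ¬W) only ¬W is left, so W = False.
Set B = True.
Set C = False.
All clauses satisfied.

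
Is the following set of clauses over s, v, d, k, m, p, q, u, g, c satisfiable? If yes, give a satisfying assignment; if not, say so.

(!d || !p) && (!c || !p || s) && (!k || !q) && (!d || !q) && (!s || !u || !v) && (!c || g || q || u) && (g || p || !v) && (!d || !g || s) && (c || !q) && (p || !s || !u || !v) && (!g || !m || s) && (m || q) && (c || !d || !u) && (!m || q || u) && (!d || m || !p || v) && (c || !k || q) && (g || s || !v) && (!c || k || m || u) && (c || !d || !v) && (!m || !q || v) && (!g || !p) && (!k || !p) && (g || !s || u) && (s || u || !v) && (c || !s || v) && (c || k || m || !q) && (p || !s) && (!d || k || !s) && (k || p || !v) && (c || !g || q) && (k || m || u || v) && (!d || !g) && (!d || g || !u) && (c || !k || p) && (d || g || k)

Try s = True:
  (p || !s) forces p = True.
  (!d || !p) forces d = False.
  (!g || !p) forces g = False.
  (!k || !p) forces k = False.
  clause (d || g || k) is falsified — backtrack.
So s = False.
Set v = False.
Set d = False.
Set k = True.
  then (!k || !q) forces q = False.
  then (m || q) forces m = True.
  then (!m || q || u) forces u = True.
  then (c || !k || q) forces c = True.
  then (!k || !p) forces p = False.
  then (!g || !m || s) forces g = False.
All clauses satisfied.

s: False, v: False, d: False, k: True, m: True, p: False, q: False, u: True, g: False, c: True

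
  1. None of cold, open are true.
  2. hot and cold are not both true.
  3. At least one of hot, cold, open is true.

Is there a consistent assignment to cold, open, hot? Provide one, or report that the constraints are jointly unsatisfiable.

cold = False, open = False, hot = True

  (1) {cold, open}: 0 true — none ✓
  (2) hot=T, cold=F — not both ✓
  (3) {hot, cold, open}: 1 true — at least one ✓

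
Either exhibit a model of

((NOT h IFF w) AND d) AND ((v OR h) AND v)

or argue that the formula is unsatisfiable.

w: True, v: True, d: True, h: False

  (NOT h IFF w) AND d = True
    NOT h IFF w = True
      NOT h = True
  (v OR h) AND v = True
    v OR h = True
Both conjuncts True, so the formula holds.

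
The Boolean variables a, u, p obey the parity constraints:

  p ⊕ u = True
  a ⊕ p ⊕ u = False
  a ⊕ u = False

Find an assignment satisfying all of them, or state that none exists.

a: True; u: True; p: False

p ⊕ u = F ⊕ T = True ✓
a ⊕ p ⊕ u = T ⊕ F ⊕ T = False ✓
a ⊕ u = T ⊕ T = False ✓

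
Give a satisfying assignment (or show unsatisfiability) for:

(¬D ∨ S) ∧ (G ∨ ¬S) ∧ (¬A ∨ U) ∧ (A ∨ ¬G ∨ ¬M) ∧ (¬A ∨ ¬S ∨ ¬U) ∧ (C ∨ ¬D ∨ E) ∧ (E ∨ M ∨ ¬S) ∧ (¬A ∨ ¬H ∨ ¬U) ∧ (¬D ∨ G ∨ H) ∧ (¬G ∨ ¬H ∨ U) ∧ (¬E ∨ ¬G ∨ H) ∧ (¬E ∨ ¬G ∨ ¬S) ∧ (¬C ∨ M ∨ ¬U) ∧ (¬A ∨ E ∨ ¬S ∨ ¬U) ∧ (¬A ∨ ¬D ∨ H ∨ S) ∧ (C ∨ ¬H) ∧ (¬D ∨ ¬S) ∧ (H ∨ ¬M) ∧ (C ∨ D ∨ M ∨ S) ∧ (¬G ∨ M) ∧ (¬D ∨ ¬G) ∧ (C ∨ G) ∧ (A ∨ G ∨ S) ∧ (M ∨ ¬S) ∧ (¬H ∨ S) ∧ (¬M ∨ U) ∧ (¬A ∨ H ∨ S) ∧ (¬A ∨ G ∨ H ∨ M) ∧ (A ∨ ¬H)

Unsatisfiable

Case A = True:
  (¬A ∨ U) forces U = True.
  (¬A ∨ ¬S ∨ ¬U) forces S = False.
  (¬D ∨ S) forces D = False.
  (¬A ∨ ¬H ∨ ¬U) forces H = False.
  Clause (¬A ∨ H ∨ S) is falsified — contradiction.
Case A = False:
  (A ∨ ¬H) forces H = False.
  (H ∨ ¬M) forces M = False.
  (¬G ∨ M) forces G = False.
  (G ∨ ¬S) forces S = False.
  Clause (A ∨ G ∨ S) is falsified — contradiction.
Both cases fail, so the formula is unsatisfiable.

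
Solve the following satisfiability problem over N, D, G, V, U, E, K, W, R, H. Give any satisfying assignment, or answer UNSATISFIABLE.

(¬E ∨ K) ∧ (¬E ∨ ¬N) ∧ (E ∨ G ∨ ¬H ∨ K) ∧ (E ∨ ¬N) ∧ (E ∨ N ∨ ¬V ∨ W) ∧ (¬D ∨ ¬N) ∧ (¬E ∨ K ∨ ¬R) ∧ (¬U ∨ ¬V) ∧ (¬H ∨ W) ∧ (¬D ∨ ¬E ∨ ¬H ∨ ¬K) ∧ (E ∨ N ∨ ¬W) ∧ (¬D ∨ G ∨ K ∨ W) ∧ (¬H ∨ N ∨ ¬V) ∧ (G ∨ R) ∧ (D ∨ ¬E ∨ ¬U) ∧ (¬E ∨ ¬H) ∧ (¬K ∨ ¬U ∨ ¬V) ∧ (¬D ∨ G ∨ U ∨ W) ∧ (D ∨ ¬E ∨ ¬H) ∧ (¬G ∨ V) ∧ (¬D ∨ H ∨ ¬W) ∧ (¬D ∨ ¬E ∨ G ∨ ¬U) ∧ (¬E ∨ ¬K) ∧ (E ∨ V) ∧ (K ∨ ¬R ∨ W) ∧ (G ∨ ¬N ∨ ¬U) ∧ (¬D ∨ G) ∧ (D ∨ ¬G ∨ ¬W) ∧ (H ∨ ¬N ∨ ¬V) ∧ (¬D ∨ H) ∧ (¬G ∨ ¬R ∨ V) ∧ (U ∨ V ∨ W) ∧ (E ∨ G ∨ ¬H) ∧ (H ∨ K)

Case E = True:
  (¬E ∨ K) forces K = True.
  Clause (¬E ∨ ¬K) is falsified — contradiction.
Case E = False:
  (E ∨ ¬N) forces N = False.
  (E ∨ N ∨ ¬W) forces W = False.
  (E ∨ N ∨ ¬V ∨ W) forces V = False.
  Clause (E ∨ V) is falsified — contradiction.
Both cases fail, so the formula is unsatisfiable.

UNSATISFIABLE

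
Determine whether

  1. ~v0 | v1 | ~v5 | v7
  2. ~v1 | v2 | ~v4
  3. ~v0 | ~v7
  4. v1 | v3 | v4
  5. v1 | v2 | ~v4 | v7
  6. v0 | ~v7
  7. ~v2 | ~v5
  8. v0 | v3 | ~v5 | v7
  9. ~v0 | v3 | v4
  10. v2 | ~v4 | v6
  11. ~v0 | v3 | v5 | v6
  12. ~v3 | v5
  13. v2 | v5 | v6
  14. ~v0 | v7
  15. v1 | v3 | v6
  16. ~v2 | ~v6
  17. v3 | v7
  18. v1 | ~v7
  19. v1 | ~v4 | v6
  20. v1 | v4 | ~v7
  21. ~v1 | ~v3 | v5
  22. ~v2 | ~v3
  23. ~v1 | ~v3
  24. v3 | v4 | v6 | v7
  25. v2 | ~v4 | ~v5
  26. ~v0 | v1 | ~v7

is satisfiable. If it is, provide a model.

v0=F, v1=F, v2=F, v3=T, v4=F, v5=T, v6=F, v7=F

Try v0 = True:
  (~v0 | ~v7) forces v7 = False.
  clause (~v0 | v7) is falsified — backtrack.
So v0 = False.
  then (v0 | ~v7) forces v7 = False.
  then (v3 | v7) forces v3 = True.
  then (~v2 | ~v3) forces v2 = False.
  then (~v1 | ~v3) forces v1 = False.
  then (v1 | v2 | ~v4 | v7) forces v4 = False.
  then (~v3 | v5) forces v5 = True.
Set v6 = False.
All clauses satisfied.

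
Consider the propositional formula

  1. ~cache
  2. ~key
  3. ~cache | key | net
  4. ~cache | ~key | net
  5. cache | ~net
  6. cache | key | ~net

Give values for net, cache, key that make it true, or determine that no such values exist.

net=F, cache=F, key=F

Unit clause (~cache) forces cache = False.
Unit clause (~key) forces key = False.
In (cache | ~net) only ~net is left, so net = False.
Check each clause:
  (~cache): ~cache holds.
  (~key): ~key holds.
  (~cache | key | net): ~cache holds.
  (~cache | ~key | net): ~cache holds.
  (cache | ~net): ~net holds.
  (cache | key | ~net): ~net holds.
All clauses satisfied.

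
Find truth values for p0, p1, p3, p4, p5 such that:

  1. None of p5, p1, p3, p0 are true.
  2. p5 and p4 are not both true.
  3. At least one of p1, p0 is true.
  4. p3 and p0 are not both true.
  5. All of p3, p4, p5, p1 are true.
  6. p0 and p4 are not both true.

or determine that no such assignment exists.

Case p1 = True:
  Constraint (1) is violated (p1=T) — contradiction.
Case p1 = False:
  Constraint (5) is violated (p1=F) — contradiction.
Both cases fail — unsatisfiable.

UNSATISFIABLE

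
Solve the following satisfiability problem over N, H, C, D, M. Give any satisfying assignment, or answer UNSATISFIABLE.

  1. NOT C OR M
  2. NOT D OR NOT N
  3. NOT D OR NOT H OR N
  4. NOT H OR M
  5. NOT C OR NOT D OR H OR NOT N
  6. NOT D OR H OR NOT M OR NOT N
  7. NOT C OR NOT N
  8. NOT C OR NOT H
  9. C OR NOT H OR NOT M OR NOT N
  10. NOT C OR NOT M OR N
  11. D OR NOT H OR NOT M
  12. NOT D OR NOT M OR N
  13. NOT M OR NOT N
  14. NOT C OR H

N = False, H = False, C = False, D = True, M = False

Set N = False.
Try H = True:
  (NOT D OR NOT H OR N) forces D = False.
  (NOT H OR M) forces M = True.
  clause (D OR NOT H OR NOT M) is falsified — backtrack.
So H = False.
  then (NOT C OR H) forces C = False.
Set D = True.
  then (NOT D OR NOT M OR N) forces M = False.
All clauses satisfied.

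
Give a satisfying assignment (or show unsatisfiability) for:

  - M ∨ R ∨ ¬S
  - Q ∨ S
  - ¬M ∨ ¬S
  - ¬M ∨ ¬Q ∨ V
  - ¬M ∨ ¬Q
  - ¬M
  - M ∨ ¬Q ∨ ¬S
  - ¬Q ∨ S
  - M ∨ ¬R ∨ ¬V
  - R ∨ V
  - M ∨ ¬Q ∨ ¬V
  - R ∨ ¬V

M: False, R: True, S: True, V: False, Q: False

Unit clause (¬M) forces M = False.
Set R = True.
  then (M ∨ ¬R ∨ ¬V) forces V = False.
Try S = False:
  (Q ∨ S) forces Q = True.
  clause (¬Q ∨ S) is falsified — backtrack.
So S = True.
  then (M ∨ ¬Q ∨ ¬S) forces Q = False.
All clauses satisfied.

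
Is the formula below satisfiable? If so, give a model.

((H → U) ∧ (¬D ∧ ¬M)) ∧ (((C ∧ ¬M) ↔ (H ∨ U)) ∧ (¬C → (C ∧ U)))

M = False, D = False, H = True, U = True, C = True

  (H → U) ∧ (¬D ∧ ¬M) = True
    H → U = True
    ¬D ∧ ¬M = True
      ¬D = True
      ¬M = True
  ((C ∧ ¬M) ↔ (H ∨ U)) ∧ (¬C → (C ∧ U)) = True
    (C ∧ ¬M) ↔ (H ∨ U) = True
      C ∧ ¬M = True
        ¬M = True
      H ∨ U = True
    ¬C → (C ∧ U) = True
      ¬C = False
      C ∧ U = True
Both conjuncts True, so the formula holds.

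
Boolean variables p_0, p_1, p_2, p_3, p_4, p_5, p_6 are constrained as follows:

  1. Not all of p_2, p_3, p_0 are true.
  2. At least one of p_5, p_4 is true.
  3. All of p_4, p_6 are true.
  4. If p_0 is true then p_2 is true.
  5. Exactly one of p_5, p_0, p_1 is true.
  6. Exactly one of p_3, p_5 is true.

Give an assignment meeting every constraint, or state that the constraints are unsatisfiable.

p_0: False, p_1: False, p_2: True, p_3: False, p_4: True, p_5: True, p_6: True

  (1) {p_2, p_3, p_0}: 1/3 true — not all ✓
  (2) {p_5, p_4}: 2 true — at least one ✓
  (3) {p_4, p_6}: all 2 true ✓
  (4) p_0=F ⇒ p_2: vacuous ✓
  (5) {p_5, p_0, p_1}: 1 true — exactly one ✓
  (6) {p_3, p_5}: 1 true — exactly one ✓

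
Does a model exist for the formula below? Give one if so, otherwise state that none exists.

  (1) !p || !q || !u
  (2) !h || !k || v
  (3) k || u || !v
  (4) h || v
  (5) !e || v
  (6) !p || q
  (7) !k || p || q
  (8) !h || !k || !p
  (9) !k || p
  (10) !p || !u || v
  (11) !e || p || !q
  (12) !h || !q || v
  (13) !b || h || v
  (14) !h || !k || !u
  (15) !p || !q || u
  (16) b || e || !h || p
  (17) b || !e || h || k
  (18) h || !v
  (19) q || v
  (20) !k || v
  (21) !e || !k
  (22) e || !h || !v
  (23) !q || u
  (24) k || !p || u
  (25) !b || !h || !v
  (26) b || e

Set q = False.
  then (!p || q) forces p = False.
  then (!k || p || q) forces k = False.
  then (q || v) forces v = True.
  then (k || u || !v) forces u = True.
  then (h || !v) forces h = True.
  then (e || !h || !v) forces e = True.
  then (!b || !h || !v) forces b = False.
All clauses satisfied.

q: False, k: False, p: False, b: False, v: True, u: True, h: True, e: True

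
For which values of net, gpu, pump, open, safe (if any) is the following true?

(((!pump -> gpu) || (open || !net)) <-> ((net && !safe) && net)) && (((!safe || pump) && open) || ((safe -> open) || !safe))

net = True, gpu = False, pump = True, open = False, safe = False

  ((!pump -> gpu) || (open || !net)) <-> ((net && !safe) && net) = True
    (!pump -> gpu) || (open || !net) = True
      !pump -> gpu = True
        !pump = False
      open || !net = False
        !net = False
    (net && !safe) && net = True
      net && !safe = True
        !safe = True
  ((!safe || pump) && open) || ((safe -> open) || !safe) = True
    (!safe || pump) && open = False
      !safe || pump = True
        !safe = True
    (safe -> open) || !safe = True
      safe -> open = True
      !safe = True
Both conjuncts True, so the formula holds.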